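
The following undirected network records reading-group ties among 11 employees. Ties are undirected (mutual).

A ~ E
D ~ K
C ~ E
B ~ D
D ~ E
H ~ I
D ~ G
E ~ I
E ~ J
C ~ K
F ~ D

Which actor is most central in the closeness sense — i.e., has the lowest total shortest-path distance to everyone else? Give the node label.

E

Farness (sum of distances to all others) for each node — A:24, B:25, C:22, D:16, E:15, F:25, G:25, H:31, I:22, J:24, K:23.
The smallest farness is 15, for E, so E has the highest closeness.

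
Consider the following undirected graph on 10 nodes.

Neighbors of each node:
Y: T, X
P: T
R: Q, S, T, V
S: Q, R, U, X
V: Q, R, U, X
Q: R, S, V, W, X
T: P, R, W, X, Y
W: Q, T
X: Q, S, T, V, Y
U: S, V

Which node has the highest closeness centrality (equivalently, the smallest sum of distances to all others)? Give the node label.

Farness (sum of distances to all others) for each node — P:22, Q:14, R:14, S:15, T:14, U:21, V:15, W:17, X:13, Y:17.
The smallest farness is 13, for X, so X has the highest closeness.

X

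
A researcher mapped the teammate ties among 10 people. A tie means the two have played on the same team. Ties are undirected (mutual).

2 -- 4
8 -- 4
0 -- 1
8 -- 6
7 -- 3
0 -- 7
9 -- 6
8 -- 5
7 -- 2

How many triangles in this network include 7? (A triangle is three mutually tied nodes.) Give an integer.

7's neighbors are 0, 2, and 3, but none of them are tied to each other, so no triangle contains 7.

0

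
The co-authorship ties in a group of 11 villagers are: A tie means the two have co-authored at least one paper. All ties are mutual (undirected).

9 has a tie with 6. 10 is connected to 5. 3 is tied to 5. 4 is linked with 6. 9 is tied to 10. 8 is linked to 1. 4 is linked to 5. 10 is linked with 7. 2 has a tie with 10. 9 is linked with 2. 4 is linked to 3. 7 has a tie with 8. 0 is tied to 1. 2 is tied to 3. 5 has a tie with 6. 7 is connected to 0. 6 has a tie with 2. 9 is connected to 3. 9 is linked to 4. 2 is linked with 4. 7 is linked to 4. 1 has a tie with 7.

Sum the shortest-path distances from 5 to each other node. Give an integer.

Distances from 5: 0:3, 1:3, 2:2, 3:1, 4:1, 6:1, 7:2, 8:3, 9:2, 10:1.
Sum = 3 + 3 + 2 + 1 + 1 + 1 + 2 + 3 + 2 + 1 = 19.

19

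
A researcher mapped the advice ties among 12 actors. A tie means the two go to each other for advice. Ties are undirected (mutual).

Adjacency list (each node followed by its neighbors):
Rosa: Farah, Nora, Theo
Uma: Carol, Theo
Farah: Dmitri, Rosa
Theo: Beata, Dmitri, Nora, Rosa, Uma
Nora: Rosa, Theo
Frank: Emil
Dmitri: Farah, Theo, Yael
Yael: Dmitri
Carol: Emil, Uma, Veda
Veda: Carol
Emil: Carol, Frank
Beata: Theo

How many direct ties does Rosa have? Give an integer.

Rosa is directly tied to Farah, Nora, and Theo. That is 3 neighbors, so the degree of Rosa is 3.

3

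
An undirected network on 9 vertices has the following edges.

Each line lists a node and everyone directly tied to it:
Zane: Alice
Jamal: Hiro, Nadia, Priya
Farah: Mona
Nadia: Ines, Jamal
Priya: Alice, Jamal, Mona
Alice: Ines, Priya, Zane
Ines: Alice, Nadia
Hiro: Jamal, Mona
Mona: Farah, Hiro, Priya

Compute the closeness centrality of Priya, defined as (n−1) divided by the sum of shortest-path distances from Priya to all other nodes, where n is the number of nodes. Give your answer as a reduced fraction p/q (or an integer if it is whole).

Distances from Priya: Alice:1, Farah:2, Hiro:2, Ines:2, Jamal:1, Mona:1, Nadia:2, Zane:2. Sum = 13.
n = 9, so closeness = 8/13.

8/13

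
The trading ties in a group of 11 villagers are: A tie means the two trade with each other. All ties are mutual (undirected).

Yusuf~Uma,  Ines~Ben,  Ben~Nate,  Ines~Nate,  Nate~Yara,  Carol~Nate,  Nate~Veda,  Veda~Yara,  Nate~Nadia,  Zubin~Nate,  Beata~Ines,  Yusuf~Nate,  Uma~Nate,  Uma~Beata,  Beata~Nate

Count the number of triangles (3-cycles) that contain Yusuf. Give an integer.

Yusuf's neighbors: Nate and Uma.
Neighbor pairs that are themselves tied: Yusuf–Nate–Uma. Each forms one triangle with Yusuf, for 1 in total.

1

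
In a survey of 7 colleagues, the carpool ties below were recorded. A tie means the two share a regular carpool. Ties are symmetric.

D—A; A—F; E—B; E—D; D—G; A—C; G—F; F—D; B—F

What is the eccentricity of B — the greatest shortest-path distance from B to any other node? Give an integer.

3

Distances from B: A:2, C:3, D:2, E:1, F:1, G:2.
The largest is 3 (to C), so the eccentricity of B is 3.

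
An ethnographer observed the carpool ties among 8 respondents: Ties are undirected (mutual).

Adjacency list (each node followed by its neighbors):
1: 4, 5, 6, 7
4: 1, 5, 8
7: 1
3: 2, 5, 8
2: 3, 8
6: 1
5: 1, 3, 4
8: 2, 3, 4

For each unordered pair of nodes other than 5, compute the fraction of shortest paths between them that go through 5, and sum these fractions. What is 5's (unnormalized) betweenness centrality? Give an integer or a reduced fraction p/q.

5

Pairs whose geodesics pass through 5 — 3–4: 1/2; 3–7: 1; 3–6: 1; 3–1: 1; 2–7: 1/2; 2–6: 1/2; 2–1: 1/2.
All other pairs contribute 0.
Summing the contributions gives betweenness(5) = 5.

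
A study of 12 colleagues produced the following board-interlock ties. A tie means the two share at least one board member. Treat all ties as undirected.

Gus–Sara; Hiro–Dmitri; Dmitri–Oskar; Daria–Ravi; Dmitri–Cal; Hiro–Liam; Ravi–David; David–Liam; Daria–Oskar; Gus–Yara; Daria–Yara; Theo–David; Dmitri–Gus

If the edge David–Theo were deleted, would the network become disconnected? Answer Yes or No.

Yes

Without the David–Theo edge there is no alternate route between David and Theo, so the network disconnects. It is a bridge.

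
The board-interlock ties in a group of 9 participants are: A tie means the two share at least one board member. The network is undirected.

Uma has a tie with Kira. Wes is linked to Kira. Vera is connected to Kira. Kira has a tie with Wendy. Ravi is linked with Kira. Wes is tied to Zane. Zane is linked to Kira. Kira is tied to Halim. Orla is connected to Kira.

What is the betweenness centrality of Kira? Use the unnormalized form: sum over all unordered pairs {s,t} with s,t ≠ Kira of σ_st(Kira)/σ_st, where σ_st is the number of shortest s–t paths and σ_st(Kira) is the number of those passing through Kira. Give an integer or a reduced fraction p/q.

Pairs whose geodesics pass through Kira — Wes–Vera: 1; Wes–Orla: 1; Wes–Uma: 1; Wes–Halim: 1; Wes–Wendy: 1; Wes–Ravi: 1; Vera–Orla: 1; Vera–Uma: 1; Vera–Zane: 1; Vera–Halim: 1; Vera–Wendy: 1; Vera–Ravi: 1; Orla–Uma: 1; Orla–Zane: 1 … (+13 more pairs).
All other pairs contribute 0.
Summing the contributions gives betweenness(Kira) = 27.

27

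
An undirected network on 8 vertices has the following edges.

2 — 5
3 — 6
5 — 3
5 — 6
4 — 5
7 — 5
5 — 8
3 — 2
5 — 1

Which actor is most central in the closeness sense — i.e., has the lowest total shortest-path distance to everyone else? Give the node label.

Farness (sum of distances to all others) for each node — 1:13, 2:12, 3:11, 4:13, 5:7, 6:12, 7:13, 8:13.
The smallest farness is 7, for 5, so 5 has the highest closeness.

5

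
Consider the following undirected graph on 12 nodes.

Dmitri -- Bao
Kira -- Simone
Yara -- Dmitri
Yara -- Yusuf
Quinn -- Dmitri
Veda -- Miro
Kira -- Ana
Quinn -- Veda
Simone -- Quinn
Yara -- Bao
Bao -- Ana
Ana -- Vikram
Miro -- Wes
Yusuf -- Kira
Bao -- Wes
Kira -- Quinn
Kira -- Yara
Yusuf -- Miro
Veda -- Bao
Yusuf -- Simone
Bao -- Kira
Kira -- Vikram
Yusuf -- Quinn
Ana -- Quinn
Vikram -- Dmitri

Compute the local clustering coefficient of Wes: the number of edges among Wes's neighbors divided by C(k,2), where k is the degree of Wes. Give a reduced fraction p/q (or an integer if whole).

0

Wes's neighbors: Bao and Miro (k = 2).
Possible neighbor pairs: C(2,2) = 1. Edges among them: none → e = 0.
Clustering(Wes) = 0/1.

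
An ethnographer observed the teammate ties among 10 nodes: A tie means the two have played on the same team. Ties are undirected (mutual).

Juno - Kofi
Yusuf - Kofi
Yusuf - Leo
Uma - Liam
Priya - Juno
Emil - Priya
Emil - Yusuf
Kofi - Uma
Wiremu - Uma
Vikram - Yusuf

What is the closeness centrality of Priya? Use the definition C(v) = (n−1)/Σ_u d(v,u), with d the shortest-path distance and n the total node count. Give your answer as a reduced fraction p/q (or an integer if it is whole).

9/23

Distances from Priya: Emil:1, Juno:1, Kofi:2, Leo:3, Liam:4, Uma:3, Vikram:3, Wiremu:4, Yusuf:2. Sum = 23.
n = 10, so closeness = 9/23.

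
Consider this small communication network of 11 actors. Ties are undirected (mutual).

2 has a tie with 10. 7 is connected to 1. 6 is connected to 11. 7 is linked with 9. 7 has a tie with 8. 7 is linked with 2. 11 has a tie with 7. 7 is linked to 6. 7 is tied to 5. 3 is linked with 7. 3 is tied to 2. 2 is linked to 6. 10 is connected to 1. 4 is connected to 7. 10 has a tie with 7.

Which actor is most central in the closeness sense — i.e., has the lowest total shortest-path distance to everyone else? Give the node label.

Farness (sum of distances to all others) for each node — 1:18, 2:16, 3:18, 4:19, 5:19, 6:17, 7:10, 8:19, 9:19, 10:17, 11:18.
The smallest farness is 10, for 7, so 7 has the highest closeness.

7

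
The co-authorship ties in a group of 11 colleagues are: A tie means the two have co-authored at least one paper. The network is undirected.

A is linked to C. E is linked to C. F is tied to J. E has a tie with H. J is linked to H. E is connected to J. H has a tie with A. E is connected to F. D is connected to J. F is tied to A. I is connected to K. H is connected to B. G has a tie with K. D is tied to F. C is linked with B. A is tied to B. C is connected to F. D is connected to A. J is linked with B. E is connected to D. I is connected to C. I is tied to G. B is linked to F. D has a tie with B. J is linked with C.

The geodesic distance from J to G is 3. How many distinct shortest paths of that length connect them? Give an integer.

The shortest distance is 3, and the only length-3 path is J–C–I–G. So there is exactly 1 shortest path.

1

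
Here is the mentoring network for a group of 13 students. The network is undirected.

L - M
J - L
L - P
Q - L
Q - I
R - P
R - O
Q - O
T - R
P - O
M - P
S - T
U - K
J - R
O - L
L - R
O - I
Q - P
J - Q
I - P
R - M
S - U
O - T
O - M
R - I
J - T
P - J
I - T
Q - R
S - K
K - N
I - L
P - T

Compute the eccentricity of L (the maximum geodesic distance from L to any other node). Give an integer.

Distances from L: I:1, J:1, K:4, M:1, N:5, O:1, P:1, Q:1, R:1, S:3, T:2, U:4.
The largest is 5 (to N), so the eccentricity of L is 5.

5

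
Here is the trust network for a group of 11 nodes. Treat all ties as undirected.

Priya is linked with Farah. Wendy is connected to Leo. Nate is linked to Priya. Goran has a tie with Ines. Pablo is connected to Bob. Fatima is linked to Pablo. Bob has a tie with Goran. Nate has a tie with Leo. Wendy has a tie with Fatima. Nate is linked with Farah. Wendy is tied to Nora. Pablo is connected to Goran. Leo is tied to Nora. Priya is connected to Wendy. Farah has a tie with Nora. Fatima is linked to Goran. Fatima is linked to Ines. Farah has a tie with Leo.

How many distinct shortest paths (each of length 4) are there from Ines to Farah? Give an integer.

3

The shortest distance is 4. The length-4 paths are: Ines–Fatima–Wendy–Priya–Farah; Ines–Fatima–Wendy–Nora–Farah; Ines–Fatima–Wendy–Leo–Farah.
That gives 3 distinct shortest paths.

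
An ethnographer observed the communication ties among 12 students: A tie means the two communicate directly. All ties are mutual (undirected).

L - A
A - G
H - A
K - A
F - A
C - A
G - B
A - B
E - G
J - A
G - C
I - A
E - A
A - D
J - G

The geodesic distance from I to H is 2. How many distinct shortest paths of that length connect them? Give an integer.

1

The shortest distance is 2, and the only length-2 path is I–A–H. So there is exactly 1 shortest path.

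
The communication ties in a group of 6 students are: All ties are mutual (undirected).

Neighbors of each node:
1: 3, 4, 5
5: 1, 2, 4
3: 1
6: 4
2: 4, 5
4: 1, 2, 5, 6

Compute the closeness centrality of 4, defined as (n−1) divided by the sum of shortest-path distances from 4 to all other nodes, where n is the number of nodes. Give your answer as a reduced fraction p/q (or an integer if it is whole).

5/6

Distances from 4: 1:1, 2:1, 3:2, 5:1, 6:1. Sum = 6.
n = 6, so closeness = 5/6.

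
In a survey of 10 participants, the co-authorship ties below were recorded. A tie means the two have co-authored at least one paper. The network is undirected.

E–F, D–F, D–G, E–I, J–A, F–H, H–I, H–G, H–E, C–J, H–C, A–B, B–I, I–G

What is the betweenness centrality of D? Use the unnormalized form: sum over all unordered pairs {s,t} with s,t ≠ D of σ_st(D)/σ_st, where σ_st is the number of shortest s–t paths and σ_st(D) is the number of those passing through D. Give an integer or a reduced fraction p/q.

Pairs whose geodesics pass through D — F–G: 1/2.
All other pairs contribute 0.
Summing the contributions gives betweenness(D) = 1/2.

1/2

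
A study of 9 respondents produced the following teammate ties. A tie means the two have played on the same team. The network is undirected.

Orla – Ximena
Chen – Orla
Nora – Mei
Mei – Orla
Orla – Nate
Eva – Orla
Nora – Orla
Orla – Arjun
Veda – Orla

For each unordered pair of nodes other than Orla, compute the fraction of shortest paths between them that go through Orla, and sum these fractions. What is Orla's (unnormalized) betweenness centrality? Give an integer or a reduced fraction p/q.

27

Pairs whose geodesics pass through Orla — Veda–Eva: 1; Veda–Ximena: 1; Veda–Arjun: 1; Veda–Chen: 1; Veda–Mei: 1; Veda–Nora: 1; Veda–Nate: 1; Eva–Ximena: 1; Eva–Arjun: 1; Eva–Chen: 1; Eva–Mei: 1; Eva–Nora: 1; Eva–Nate: 1; Ximena–Arjun: 1 … (+13 more pairs).
All other pairs contribute 0.
Summing the contributions gives betweenness(Orla) = 27.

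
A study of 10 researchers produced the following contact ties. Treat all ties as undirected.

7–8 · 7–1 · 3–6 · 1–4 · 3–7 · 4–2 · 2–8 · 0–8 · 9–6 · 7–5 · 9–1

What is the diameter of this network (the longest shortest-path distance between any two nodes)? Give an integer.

Eccentricity of each node (its greatest distance to any other): 0:4, 1:3, 2:4, 3:3, 4:3, 5:3, 6:4, 7:2, 8:3, 9:4.
The maximum eccentricity is 4, realized for instance by the pair 9–0 via 9 – 1 – 7 – 8 – 0. So the diameter is 4.

4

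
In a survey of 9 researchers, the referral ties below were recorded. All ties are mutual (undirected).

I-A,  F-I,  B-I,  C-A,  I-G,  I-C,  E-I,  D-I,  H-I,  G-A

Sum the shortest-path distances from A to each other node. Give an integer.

Distances from A: B:2, C:1, D:2, E:2, F:2, G:1, H:2, I:1.
Sum = 2 + 1 + 2 + 2 + 2 + 1 + 2 + 1 = 13.

13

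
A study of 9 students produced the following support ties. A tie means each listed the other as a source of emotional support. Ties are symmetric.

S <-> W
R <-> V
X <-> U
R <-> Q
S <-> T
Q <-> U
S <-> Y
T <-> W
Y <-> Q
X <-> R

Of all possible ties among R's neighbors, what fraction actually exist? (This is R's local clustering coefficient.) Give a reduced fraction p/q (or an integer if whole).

R's neighbors: Q, V, and X (k = 3).
Possible neighbor pairs: C(3,2) = 3. Edges among them: none → e = 0.
Clustering(R) = 0/3 = 0.

0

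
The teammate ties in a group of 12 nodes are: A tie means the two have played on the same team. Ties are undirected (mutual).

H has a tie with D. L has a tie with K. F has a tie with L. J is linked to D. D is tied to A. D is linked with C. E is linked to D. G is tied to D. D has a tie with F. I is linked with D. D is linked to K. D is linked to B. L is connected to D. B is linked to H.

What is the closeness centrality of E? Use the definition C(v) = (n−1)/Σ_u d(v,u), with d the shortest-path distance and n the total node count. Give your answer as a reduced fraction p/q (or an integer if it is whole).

Distances from E: A:2, B:2, C:2, D:1, F:2, G:2, H:2, I:2, J:2, K:2, L:2. Sum = 21.
n = 12, so closeness = 11/21.

11/21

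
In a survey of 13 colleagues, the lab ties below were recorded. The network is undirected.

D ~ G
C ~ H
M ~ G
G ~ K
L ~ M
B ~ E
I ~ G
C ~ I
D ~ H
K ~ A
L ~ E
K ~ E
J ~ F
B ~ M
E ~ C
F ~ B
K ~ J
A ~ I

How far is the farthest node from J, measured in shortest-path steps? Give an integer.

Distances from J: A:2, B:2, C:3, D:3, E:2, F:1, G:2, H:4, I:3, K:1, L:3, M:3.
The largest is 4 (to H), so the eccentricity of J is 4.

4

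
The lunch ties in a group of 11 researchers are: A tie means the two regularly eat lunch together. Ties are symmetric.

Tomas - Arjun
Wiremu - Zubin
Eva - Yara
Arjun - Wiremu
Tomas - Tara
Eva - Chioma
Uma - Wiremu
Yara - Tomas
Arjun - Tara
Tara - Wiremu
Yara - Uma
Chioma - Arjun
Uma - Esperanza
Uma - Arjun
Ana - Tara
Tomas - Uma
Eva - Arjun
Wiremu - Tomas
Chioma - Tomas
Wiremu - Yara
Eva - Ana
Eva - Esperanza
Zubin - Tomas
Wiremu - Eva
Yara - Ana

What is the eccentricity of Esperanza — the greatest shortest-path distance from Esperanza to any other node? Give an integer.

3

Distances from Esperanza: Ana:2, Arjun:2, Chioma:2, Eva:1, Tara:3, Tomas:2, Uma:1, Wiremu:2, Yara:2, Zubin:3.
The largest is 3 (to Tara and Zubin), so the eccentricity of Esperanza is 3.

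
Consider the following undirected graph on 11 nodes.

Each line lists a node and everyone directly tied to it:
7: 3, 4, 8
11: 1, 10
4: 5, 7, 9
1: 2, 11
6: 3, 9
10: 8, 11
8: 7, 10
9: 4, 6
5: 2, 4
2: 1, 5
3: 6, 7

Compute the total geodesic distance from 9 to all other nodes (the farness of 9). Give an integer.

27

Distances from 9: 1:4, 2:3, 3:2, 4:1, 5:2, 6:1, 7:2, 8:3, 10:4, 11:5.
Sum = 4 + 3 + 2 + 1 + 2 + 1 + 2 + 3 + 4 + 5 = 27.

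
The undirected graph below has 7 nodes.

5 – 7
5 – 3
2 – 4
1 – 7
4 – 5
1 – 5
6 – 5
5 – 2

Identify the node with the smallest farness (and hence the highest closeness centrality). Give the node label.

Farness (sum of distances to all others) for each node — 1:10, 2:10, 3:11, 4:10, 5:6, 6:11, 7:10.
The smallest farness is 6, for 5, so 5 has the highest closeness.

5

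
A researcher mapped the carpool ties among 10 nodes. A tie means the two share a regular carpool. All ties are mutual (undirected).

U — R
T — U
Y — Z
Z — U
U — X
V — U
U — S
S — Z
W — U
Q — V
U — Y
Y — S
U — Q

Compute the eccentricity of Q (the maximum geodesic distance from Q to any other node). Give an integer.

2

Distances from Q: R:2, S:2, T:2, U:1, V:1, W:2, X:2, Y:2, Z:2.
The largest is 2 (to W, T, R, Y, S, Z, and X), so the eccentricity of Q is 2.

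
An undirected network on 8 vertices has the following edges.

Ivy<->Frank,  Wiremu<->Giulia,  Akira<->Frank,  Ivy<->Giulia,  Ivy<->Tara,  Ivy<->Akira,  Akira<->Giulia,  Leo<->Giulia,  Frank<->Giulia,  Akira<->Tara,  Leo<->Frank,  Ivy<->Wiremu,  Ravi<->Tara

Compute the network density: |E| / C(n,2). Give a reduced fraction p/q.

There are 13 edges and 8 nodes, so the maximum possible is C(8,2) = 28.
Density = 13/28.

13/28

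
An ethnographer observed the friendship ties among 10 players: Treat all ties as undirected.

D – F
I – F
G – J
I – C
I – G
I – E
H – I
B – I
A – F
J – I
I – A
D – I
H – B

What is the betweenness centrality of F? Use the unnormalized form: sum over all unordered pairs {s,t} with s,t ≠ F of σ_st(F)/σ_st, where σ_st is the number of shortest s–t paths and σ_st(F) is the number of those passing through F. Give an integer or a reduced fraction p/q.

Pairs whose geodesics pass through F — D–A: 1/2.
All other pairs contribute 0.
Summing the contributions gives betweenness(F) = 1/2.

1/2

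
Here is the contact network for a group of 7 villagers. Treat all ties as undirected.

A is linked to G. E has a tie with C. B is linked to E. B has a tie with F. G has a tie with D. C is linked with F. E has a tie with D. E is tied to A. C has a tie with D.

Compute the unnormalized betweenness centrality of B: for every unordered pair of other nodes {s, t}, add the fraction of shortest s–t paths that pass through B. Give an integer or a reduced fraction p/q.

1

Pairs whose geodesics pass through B — E–F: 1/2; A–F: 1/2.
All other pairs contribute 0.
Summing the contributions gives betweenness(B) = 1.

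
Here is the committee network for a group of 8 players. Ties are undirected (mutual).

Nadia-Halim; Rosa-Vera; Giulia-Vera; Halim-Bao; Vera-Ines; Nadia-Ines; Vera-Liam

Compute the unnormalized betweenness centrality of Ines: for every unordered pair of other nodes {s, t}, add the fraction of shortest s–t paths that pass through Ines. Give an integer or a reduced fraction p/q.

12

Pairs whose geodesics pass through Ines — Nadia–Giulia: 1; Nadia–Rosa: 1; Nadia–Vera: 1; Nadia–Liam: 1; Halim–Giulia: 1; Halim–Rosa: 1; Halim–Vera: 1; Halim–Liam: 1; Giulia–Bao: 1; Rosa–Bao: 1; Vera–Bao: 1; Liam–Bao: 1.
All other pairs contribute 0.
Summing the contributions gives betweenness(Ines) = 12.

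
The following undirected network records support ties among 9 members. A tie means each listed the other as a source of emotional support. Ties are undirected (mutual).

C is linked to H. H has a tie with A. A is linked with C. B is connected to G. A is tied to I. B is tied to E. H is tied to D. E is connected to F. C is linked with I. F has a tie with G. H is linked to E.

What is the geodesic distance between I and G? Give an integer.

5

One shortest route is I – C – H – E – B – G, which uses 5 edges, and at distance 4 from I we only reach {B, F}, which does not include G. So d(I,G) = 5.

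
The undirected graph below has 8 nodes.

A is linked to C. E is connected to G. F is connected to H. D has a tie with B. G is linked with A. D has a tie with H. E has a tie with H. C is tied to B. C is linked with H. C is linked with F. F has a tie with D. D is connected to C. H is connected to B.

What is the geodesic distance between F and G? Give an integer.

One shortest route is F – H – E – G, which uses 3 edges, and at distance 2 from F we only reach {A, B, E}, which does not include G. So d(F,G) = 3.

3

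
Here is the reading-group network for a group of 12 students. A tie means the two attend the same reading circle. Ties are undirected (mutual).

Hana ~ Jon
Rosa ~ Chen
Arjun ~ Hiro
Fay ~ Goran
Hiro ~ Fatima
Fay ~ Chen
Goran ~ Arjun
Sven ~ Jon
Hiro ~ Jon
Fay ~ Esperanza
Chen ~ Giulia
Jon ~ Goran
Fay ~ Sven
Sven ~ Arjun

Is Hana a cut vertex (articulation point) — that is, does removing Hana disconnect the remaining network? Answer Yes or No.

Even without Hana, every remaining node can still reach every other (the residual graph is connected), so Hana is not a cut vertex.

No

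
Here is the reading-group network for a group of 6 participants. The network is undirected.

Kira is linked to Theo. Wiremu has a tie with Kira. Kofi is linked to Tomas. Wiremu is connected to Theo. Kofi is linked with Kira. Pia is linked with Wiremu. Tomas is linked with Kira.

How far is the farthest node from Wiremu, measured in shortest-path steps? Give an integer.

Distances from Wiremu: Kira:1, Kofi:2, Pia:1, Theo:1, Tomas:2.
The largest is 2 (to Kofi and Tomas), so the eccentricity of Wiremu is 2.

2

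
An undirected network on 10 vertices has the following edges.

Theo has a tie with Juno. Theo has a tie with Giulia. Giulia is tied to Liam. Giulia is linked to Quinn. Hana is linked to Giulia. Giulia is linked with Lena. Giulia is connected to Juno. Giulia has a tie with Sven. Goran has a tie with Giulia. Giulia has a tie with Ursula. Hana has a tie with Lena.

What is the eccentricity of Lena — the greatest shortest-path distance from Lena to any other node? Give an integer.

Distances from Lena: Giulia:1, Goran:2, Hana:1, Juno:2, Liam:2, Quinn:2, Sven:2, Theo:2, Ursula:2.
The largest is 2 (to Ursula, Juno, Theo, Liam, Goran, Quinn, and Sven), so the eccentricity of Lena is 2.

2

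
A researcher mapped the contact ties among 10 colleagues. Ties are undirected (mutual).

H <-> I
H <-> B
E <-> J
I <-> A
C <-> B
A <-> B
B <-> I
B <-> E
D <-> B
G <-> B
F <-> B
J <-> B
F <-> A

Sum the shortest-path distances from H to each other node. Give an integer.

Distances from H: A:2, B:1, C:2, D:2, E:2, F:2, G:2, I:1, J:2.
Sum = 2 + 1 + 2 + 2 + 2 + 2 + 2 + 1 + 2 = 16.

16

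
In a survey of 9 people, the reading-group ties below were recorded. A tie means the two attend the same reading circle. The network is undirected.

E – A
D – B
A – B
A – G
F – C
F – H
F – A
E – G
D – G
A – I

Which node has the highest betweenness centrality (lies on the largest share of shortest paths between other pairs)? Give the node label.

Unnormalized betweenness of each node: A:41/2, B:5/2, C:0, D:1/2, E:0, F:13, G:7/2, H:0, I:0.
A has the largest value, 41/2, making it the main broker — the node through which the most shortest paths run.

A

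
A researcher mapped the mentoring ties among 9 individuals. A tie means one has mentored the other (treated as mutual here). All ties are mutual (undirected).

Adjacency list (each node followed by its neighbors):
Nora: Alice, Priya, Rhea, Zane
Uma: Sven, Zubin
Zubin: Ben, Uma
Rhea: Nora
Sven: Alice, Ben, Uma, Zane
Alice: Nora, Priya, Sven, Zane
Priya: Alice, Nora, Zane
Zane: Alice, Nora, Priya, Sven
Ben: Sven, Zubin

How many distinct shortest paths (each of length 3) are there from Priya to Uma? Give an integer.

The shortest distance is 3. The length-3 paths are: Priya–Zane–Sven–Uma; Priya–Alice–Sven–Uma.
That gives 2 distinct shortest paths.

2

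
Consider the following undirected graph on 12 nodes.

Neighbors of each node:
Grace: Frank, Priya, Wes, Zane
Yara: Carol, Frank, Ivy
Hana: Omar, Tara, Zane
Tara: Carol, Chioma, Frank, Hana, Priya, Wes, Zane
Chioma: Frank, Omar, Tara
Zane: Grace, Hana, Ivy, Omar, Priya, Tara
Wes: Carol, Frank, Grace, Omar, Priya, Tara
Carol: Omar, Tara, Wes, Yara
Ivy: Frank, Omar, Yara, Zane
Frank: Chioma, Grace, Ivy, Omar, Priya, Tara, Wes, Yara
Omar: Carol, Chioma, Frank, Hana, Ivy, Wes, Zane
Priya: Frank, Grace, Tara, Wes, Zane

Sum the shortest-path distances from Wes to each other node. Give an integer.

16

Distances from Wes: Carol:1, Chioma:2, Frank:1, Grace:1, Hana:2, Ivy:2, Omar:1, Priya:1, Tara:1, Yara:2, Zane:2.
Sum = 1 + 2 + 1 + 1 + 2 + 2 + 1 + 1 + 1 + 2 + 2 = 16.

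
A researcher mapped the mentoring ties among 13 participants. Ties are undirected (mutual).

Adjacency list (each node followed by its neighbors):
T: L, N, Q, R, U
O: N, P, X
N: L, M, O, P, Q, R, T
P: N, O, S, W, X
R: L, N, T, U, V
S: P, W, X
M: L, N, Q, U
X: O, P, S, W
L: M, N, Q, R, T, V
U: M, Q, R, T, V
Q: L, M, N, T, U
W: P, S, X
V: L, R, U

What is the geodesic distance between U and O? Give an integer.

One shortest route is U – T – N – O, which uses 3 edges, and at distance 2 from U we only reach {L, N}, which does not include O. So d(U,O) = 3.

3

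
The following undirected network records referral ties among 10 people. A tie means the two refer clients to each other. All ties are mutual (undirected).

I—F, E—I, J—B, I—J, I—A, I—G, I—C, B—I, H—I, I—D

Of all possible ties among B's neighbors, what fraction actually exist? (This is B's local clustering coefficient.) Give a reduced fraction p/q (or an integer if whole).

1

B's neighbors: I and J (k = 2).
Possible neighbor pairs: C(2,2) = 1. Edges among them: I–J → e = 1.
Clustering(B) = 1/1.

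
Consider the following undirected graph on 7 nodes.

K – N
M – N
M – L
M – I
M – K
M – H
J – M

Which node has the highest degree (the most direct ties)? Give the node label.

M

Degrees — H:1, I:1, J:1, K:2, L:1, M:6, N:2.
The maximum is 6, attained only by M.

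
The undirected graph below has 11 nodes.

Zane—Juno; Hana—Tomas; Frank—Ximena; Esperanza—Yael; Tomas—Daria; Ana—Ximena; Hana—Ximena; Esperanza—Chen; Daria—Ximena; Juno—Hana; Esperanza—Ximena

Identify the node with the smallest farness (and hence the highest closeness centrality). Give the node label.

Ximena

Farness (sum of distances to all others) for each node — Ana:25, Chen:30, Daria:23, Esperanza:21, Frank:25, Hana:19, Juno:26, Tomas:26, Ximena:16, Yael:30, Zane:35.
The smallest farness is 16, for Ximena, so Ximena has the highest closeness.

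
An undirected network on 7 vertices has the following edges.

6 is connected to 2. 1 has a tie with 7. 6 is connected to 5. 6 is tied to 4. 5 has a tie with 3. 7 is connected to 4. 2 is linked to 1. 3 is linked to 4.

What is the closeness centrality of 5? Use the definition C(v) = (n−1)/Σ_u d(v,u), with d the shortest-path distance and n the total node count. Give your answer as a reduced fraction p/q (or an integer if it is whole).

Distances from 5: 1:3, 2:2, 3:1, 4:2, 6:1, 7:3. Sum = 12.
n = 7, so closeness = 6/12 = 1/2.

1/2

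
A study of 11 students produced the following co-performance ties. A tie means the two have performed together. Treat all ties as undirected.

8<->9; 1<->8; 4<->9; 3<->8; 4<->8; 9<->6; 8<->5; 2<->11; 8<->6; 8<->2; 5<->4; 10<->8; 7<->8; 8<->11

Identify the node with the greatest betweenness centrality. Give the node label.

8

Unnormalized betweenness of each node: 1:0, 2:0, 3:0, 4:1/2, 5:0, 6:0, 7:0, 8:40, 9:1/2, 10:0, 11:0.
8 has the largest value, 40, making it the main broker — the node through which the most shortest paths run.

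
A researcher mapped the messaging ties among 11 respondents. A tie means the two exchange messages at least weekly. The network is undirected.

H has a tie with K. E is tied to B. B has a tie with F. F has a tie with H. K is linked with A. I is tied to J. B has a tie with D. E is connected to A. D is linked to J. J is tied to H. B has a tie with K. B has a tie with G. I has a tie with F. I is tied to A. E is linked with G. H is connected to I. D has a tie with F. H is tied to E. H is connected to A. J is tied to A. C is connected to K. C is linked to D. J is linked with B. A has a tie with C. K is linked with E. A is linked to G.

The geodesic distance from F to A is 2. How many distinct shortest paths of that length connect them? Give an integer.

The shortest distance is 2. The length-2 paths are: F–I–A; F–H–A.
That gives 2 distinct shortest paths.

2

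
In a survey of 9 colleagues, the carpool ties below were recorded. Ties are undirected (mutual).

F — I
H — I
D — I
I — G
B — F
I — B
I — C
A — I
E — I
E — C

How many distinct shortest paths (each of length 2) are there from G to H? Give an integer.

The shortest distance is 2, and the only length-2 path is G–I–H. So there is exactly 1 shortest path.

1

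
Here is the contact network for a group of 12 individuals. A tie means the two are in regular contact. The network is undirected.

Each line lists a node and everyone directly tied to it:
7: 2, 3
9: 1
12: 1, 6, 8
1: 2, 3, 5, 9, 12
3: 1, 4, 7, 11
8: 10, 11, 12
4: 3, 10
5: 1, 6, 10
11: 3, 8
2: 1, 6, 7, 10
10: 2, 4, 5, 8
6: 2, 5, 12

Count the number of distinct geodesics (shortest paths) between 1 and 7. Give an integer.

The shortest distance is 2. The length-2 paths are: 1–2–7; 1–3–7.
That gives 2 distinct shortest paths.

2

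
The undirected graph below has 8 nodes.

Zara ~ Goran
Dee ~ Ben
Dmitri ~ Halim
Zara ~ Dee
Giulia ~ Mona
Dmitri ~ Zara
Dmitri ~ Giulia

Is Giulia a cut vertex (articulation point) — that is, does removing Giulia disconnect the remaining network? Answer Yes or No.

Removing Giulia leaves {Ben, Dee, Dmitri, Goran, Halim, and Zara} with no path to {Mona}, so the network splits into 2 components. Giulia is a cut vertex.

Yes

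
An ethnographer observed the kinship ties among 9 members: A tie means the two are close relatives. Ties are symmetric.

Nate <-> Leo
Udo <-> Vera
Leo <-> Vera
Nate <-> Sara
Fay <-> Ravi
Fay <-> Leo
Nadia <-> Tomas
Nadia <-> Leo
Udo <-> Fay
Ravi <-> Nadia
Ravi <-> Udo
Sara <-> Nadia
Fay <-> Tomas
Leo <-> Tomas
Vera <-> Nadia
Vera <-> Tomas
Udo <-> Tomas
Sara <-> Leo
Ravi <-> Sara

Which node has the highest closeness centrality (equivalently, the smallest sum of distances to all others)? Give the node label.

Farness (sum of distances to all others) for each node — Fay:12, Leo:10, Nadia:11, Nate:15, Ravi:12, Sara:12, Tomas:11, Udo:13, Vera:12.
The smallest farness is 10, for Leo, so Leo has the highest closeness.

Leo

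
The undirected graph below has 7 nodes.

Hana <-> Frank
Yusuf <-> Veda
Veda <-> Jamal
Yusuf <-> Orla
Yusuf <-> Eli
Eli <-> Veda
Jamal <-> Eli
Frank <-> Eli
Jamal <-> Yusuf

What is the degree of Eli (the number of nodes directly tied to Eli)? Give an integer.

4

Eli is directly tied to Frank, Jamal, Veda, and Yusuf. That is 4 neighbors, so the degree of Eli is 4.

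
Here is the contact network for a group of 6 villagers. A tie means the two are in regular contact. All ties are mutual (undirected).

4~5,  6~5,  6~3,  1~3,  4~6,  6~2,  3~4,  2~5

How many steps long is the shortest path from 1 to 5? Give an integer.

3

One shortest route is 1 – 3 – 6 – 5, which uses 3 edges, and at distance 2 from 1 we only reach {4, 6}, which does not include 5. So d(1,5) = 3.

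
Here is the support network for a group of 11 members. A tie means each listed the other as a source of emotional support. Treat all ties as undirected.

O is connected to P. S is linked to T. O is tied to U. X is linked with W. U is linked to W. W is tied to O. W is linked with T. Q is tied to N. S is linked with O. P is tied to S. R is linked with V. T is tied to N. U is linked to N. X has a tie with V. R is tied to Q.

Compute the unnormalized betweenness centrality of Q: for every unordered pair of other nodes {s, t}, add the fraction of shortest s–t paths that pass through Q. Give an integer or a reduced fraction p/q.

37/6

Pairs whose geodesics pass through Q — U–R: 1; V–N: 1; R–N: 1; R–T: 1; R–S: 1; R–P: 2/3; R–O: 1/2.
All other pairs contribute 0.
Summing the contributions gives betweenness(Q) = 37/6.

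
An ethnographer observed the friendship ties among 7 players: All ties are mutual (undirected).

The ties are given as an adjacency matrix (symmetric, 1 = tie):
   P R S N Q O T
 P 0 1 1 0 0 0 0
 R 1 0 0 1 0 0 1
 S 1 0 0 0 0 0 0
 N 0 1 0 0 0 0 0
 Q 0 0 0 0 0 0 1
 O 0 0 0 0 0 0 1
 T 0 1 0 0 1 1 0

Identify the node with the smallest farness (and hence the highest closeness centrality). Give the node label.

R

Farness (sum of distances to all others) for each node — N:14, O:15, P:12, Q:15, R:9, S:17, T:10.
The smallest farness is 9, for R, so R has the highest closeness.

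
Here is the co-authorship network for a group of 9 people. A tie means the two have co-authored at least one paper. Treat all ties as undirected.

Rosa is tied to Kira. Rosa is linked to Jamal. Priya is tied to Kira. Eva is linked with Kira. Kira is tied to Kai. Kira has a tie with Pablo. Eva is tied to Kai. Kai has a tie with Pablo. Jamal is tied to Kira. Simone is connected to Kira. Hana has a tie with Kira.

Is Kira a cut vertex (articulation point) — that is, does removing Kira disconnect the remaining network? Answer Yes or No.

Yes

Removing Kira leaves {Simone} with no path to {Jamal and Rosa}, so the network splits into 5 components. Kira is a cut vertex.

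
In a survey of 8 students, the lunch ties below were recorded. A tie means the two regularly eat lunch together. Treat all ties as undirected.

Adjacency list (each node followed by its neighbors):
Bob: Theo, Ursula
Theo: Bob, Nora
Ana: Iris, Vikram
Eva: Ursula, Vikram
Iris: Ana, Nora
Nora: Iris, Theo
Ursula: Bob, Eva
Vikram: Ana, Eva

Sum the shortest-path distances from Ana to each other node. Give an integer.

16

Distances from Ana: Bob:4, Eva:2, Iris:1, Nora:2, Theo:3, Ursula:3, Vikram:1.
Sum = 4 + 2 + 1 + 2 + 3 + 3 + 1 = 16.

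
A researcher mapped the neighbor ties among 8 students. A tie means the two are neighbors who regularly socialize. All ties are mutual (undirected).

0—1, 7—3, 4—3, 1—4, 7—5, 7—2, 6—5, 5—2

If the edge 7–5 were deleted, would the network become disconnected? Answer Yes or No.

No

Even without that edge, 7 still reaches 5 via 7 – 2 – 5, so the network stays connected. Not a bridge.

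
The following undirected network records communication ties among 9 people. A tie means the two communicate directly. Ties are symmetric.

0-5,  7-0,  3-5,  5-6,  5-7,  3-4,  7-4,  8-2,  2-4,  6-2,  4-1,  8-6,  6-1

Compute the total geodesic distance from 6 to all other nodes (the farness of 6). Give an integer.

12

Distances from 6: 0:2, 1:1, 2:1, 3:2, 4:2, 5:1, 7:2, 8:1.
Sum = 2 + 1 + 1 + 2 + 2 + 1 + 2 + 1 = 12.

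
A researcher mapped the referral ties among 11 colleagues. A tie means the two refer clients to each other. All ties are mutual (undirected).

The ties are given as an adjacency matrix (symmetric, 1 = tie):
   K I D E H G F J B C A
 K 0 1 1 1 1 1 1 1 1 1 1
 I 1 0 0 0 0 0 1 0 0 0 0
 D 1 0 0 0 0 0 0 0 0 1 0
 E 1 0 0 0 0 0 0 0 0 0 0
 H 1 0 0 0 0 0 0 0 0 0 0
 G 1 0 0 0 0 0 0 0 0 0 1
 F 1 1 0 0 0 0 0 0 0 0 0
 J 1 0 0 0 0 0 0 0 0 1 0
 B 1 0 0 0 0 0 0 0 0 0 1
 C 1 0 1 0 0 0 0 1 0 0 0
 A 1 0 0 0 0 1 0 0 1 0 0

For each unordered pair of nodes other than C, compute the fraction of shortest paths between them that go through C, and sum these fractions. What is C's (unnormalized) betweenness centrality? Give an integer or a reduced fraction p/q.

1/2

Pairs whose geodesics pass through C — D–J: 1/2.
All other pairs contribute 0.
Summing the contributions gives betweenness(C) = 1/2.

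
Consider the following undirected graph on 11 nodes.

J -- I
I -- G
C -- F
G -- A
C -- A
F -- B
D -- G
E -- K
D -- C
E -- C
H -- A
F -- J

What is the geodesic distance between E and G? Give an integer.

3

One shortest route is E – C – A – G, which uses 3 edges, and at distance 2 from E we only reach {A, D, F}, which does not include G. So d(E,G) = 3.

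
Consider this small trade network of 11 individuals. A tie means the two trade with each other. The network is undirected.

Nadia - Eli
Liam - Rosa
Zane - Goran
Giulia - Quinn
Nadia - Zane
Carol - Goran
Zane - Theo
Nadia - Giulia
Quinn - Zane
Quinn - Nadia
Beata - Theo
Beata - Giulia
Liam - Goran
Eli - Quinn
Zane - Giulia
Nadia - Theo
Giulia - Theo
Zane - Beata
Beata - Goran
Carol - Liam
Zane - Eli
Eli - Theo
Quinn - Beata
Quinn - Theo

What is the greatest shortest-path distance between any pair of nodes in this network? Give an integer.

4

Eccentricity of each node (its greatest distance to any other): Beata:3, Carol:3, Eli:4, Giulia:4, Goran:2, Liam:3, Nadia:4, Quinn:4, Rosa:4, Theo:4, Zane:3.
The maximum eccentricity is 4, realized for instance by the pair Theo–Rosa via Theo – Zane – Goran – Liam – Rosa. So the diameter is 4.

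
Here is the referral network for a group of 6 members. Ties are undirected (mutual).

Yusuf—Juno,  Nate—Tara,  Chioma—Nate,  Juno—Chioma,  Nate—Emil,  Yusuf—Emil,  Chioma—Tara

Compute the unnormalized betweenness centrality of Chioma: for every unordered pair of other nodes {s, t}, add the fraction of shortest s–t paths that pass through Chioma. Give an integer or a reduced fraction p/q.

5/2

Pairs whose geodesics pass through Chioma — Yusuf–Tara: 1/2; Juno–Tara: 1; Juno–Nate: 1.
All other pairs contribute 0.
Summing the contributions gives betweenness(Chioma) = 5/2.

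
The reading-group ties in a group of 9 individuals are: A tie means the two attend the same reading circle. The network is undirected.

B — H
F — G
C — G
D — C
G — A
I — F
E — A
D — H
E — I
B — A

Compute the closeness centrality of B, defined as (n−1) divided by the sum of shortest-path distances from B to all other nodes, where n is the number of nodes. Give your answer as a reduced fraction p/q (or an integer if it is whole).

Distances from B: A:1, C:3, D:2, E:2, F:3, G:2, H:1, I:3. Sum = 17.
n = 9, so closeness = 8/17.

8/17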